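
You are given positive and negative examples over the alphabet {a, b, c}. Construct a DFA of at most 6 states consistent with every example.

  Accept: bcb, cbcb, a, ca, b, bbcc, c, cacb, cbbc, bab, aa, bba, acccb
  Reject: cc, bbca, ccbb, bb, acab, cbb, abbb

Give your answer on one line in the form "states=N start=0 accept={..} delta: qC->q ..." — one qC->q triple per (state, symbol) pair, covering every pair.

states=5 start=0 accept={0,1,2,4} delta: 0a->0 0b->1 0c->2 1a->0 1b->3 1c->0 2a->1 2b->1 2c->3 3a->0 3b->3 3c->4 4a->3 4b->0 4c->0

Grow the machine one transition at a time. Run the examples from 0; the earliest place one falls off (shortest prefix, ties alphabetical) gets sent to the lowest-numbered state that keeps every Accept/Reject pair distinguishable — a pair clashes when both reach the same state with identical unread suffix — and to a fresh state only if none does.
a: 0a undefined. 0a->0: ok.
b: 0b undefined. 0b->0: no, a/bb meet in 0. Open state 1: 0b->1.
c: 0c undefined. 0c->0: no, a/cc meet in 0. 0c->1: no, bab/acab meet in 1 with "ab" left. Open state 2: 0c->2.
ba: 1a undefined. 1a->0: ok.
bb: 1b undefined. 1b->0: no, a/bb meet in 0. 1b->1: no, b/bb meet in 1. 1b->2: no, c/bb meet in 2. Open state 3: 1b->3.
bc: 1c undefined. 1c->0: ok.
ca: 2a undefined. 2a->0: no, bcb/acab meet in 1. 2a->1: ok.
cb: 2b undefined. 2b->0: no, bcb/cbb meet in 1. 2b->1: ok.
cc: 2c undefined. 2c->0: no, a/cc meet in 0. 2c->1: no, bcb/cc meet in 1. 2c->2: no, c/cc meet in 2. 2c->3: ok.
bba: 3a undefined. 3a->0: ok.
bbc: 3c undefined. 3c->0: no, a/bbca meet in 0. 3c->1: no, a/bbca meet in 0. 3c->2: no, bcb/bbca meet in 1. 3c->3: no, a/bbca meet in 0. Open state 4: 3c->4.
ccb: 3b undefined. 3b->0: no, bcb/ccbb meet in 1. 3b->1: no, bcb/abbb meet in 1. 3b->2: no, bcb/ccbb meet in 1. 3b->3: ok.
bbca: 4a undefined. 4a->0: no, a/bbca meet in 0. 4a->1: no, bcb/bbca meet in 1. 4a->2: no, c/bbca meet in 2. 4a->3: ok.
bbcc: 4c undefined. 4c->0: ok.
acccb: 4b undefined. 4b->0: ok.
All examples now run through 5 states with every (state, symbol) defined. Accept strings end in {0,1,2,4}, Reject strings end in {3}; accept={0,1,2,4}.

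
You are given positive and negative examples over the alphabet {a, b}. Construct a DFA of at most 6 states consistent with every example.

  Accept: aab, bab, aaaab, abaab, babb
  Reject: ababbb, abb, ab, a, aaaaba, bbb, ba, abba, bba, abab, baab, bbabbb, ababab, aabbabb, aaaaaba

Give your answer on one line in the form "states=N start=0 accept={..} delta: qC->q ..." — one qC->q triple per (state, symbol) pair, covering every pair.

states=4 start=0 accept={3} delta: 0a->1 0b->1 1a->2 1b->0 2a->1 2b->3 3a->0 3b->3

Fold the examples into a partial DFA from state 0: repeatedly fix the first undefined (state, symbol) met by the shortest-then-alphabetical prefix, trying targets in increasing order and rejecting any under which an Accept and a Reject string meet in one state with the same remainder; add a state when all current targets are rejected. Accepting states are where Accept strings end.
a: 0a undefined. 0a->0: no, aab/ab meet in 0 with "b" left. Open state 1: 0a->1.
b: 0b undefined. 0b->0: no, aab/baab meet in 1 with "ab" left. 0b->1: ok.
aa: 1a undefined. 1a->0: no, aab/a meet in 1. 1a->1: no, aab/ab meet in 1 with "b" left. Open state 2: 1a->2.
ab: 1b undefined. 1b->0: ok.
aaa: 2a undefined. 2a->0: no, aaaab/ababbb meet in 0. 2a->1: ok.
aab: 2b undefined. 2b->0: no, aab/ababbb meet in 0. 2b->1: no, aab/abb meet in 1. 2b->2: no, aab/ba meet in 2. Open state 3: 2b->3.
aabb: 3b undefined. 3b->0: no, babb/ababbb meet in 0. 3b->1: no, babb/abb meet in 1. 3b->2: no, babb/ba meet in 2. 3b->3: ok.
aabba: 3a undefined. 3a->0: ok.
All examples now run through 4 states with every (state, symbol) defined. Accept strings end in {3}, Reject strings end in {0,1,2}; accept={3}.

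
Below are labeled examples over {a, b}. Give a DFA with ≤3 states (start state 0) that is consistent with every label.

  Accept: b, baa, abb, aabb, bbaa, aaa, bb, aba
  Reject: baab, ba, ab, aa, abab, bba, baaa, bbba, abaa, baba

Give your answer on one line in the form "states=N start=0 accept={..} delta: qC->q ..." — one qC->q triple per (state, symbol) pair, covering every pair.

states=3 start=0 accept={1,2} delta: 0a->1 0b->2 1a->0 1b->0 2a->0 2b->2

State merging on the prefix tree: take the shortest (then alphabetical) example prefix whose next move is undefined and point that move at state 0, else 1, else 2, ...; a target is out if some Accept/Reject pair would then sit in one state with the same input left (inseparable). If every existing state is out, open a new one.
a: 0a undefined. 0a->0: no, b/ab meet in 0 with "b" left. Open state 1: 0a->1.
b: 0b undefined. 0b->0: no, baa/aa meet in 1 with "a" left. 0b->1: no, bbaa/abaa meet in 1 with "baa" left. Open state 2: 0b->2.
aa: 1a undefined. 1a->0: ok.
ab: 1b undefined. 1b->0: ok.
ba: 2a undefined. 2a->0: ok.
bb: 2b undefined. 2b->0: no, baa/bba meet in 1. 2b->1: no, baa/bbba meet in 1. 2b->2: ok.
All examples now run through 3 states with every (state, symbol) defined. Accept strings end in {1,2}, Reject strings end in {0}; accept={1,2}.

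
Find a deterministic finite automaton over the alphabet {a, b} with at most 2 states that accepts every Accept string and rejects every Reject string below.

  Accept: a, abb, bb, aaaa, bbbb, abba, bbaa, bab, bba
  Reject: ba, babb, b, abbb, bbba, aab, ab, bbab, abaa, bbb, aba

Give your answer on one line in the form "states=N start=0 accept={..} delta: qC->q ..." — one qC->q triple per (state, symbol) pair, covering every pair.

Fold the examples into a partial DFA from state 0: repeatedly fix the first undefined (state, symbol) met by the shortest-then-alphabetical prefix, trying targets in increasing order and rejecting any under which an Accept and a Reject string meet in one state with the same remainder; add a state when all current targets are rejected. Accepting states are where Accept strings end.
a: 0a undefined. 0a->0: ok.
b: 0b undefined. 0b->0: no, a/ba meet in 0. Open state 1: 0b->1.
ba: 1a undefined. 1a->0: no, a/ba meet in 0. 1a->1: ok.
bb: 1b undefined. 1b->0: ok.
All examples now run through 2 states with every (state, symbol) defined. Accept strings end in {0}, Reject strings end in {1}; accept={0}.

states=2 start=0 accept={0} delta: 0a->0 0b->1 1a->1 1b->0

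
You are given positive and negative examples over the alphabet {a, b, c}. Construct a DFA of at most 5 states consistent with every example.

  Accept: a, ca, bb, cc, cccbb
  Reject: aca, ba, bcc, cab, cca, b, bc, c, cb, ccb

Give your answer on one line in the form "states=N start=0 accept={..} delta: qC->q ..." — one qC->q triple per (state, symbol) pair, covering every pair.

states=4 start=0 accept={1} delta: 0a->1 0b->2 0c->3 1a->0 1b->2 1c->1 2a->0 2b->1 2c->0 3a->1 3b->0 3c->1

State merging on the prefix tree: take the shortest (then alphabetical) example prefix whose next move is undefined and point that move at state 0, else 1, else 2, ...; a target is out if some Accept/Reject pair would then sit in one state with the same input left (inseparable). If every existing state is out, open a new one.
a: 0a undefined. 0a->0: no, ca/aca meet in 0 with "ca" left. Open state 1: 0a->1.
b: 0b undefined. 0b->0: no, a/ba meet in 1. 0b->1: no, a/b meet in 1. Open state 2: 0b->2.
c: 0c undefined. 0c->0: no, a/cca meet in 1. 0c->1: no, a/c meet in 1. 0c->2: no, ca/ba meet in 2 with "a" left. Open state 3: 0c->3.
ac: 1c undefined. 1c->0: no, a/aca meet in 1. 1c->1: ok.
ba: 2a undefined. 2a->0: ok.
bb: 2b undefined. 2b->0: no, bb/ba meet in 0. 2b->1: ok.
bc: 2c undefined. 2c->0: ok.
ca: 3a undefined. 3a->0: no, ca/ba meet in 0. 3a->1: ok.
cb: 3b undefined. 3b->0: ok.
cc: 3c undefined. 3c->0: no, a/cca meet in 1. 3c->1: ok.
aca: 1a undefined. 1a->0: ok.
cab: 1b undefined. 1b->0: no, cccbb/b meet in 2. 1b->1: no, a/cab meet in 1. 1b->2: ok.
All examples now run through 4 states with every (state, symbol) defined. Accept strings end in {1}, Reject strings end in {0,2,3}; accept={1}.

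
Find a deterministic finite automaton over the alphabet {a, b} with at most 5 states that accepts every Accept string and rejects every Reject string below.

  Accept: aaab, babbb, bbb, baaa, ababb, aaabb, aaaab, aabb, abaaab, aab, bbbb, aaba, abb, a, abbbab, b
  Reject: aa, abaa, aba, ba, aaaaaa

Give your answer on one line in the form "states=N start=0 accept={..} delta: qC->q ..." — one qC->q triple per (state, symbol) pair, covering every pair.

states=4 start=0 accept={1,3} delta: 0a->1 0b->1 1a->2 1b->1 2a->0 2b->3 3a->1 3b->1

Fold the examples into a partial DFA from state 0: repeatedly fix the first undefined (state, symbol) met by the shortest-then-alphabetical prefix, trying targets in increasing order and rejecting any under which an Accept and a Reject string meet in one state with the same remainder; add a state when all current targets are rejected. Accepting states are where Accept strings end.
a: 0a undefined. 0a->0: no, aaba/aba meet in 0 with "ba" left. Open state 1: 0a->1.
b: 0b undefined. 0b->0: no, a/ba meet in 1. 0b->1: ok.
aa: 1a undefined. 1a->0: no, baaa/aa meet in 0. 1a->1: no, baaa/aa meet in 1. Open state 2: 1a->2.
ab: 1b undefined. 1b->0: no, bbb/aba meet in 1. 1b->1: ok.
aaa: 2a undefined. 2a->0: ok.
aab: 2b undefined. 2b->0: no, aab/abaa meet in 0. 2b->1: no, aaba/aa meet in 2. 2b->2: no, babbb/aa meet in 2. Open state 3: 2b->3.
aaba: 3a undefined. 3a->0: no, aaba/abaa meet in 0. 3a->1: ok.
aabb: 3b undefined. 3b->0: no, ababb/abaa meet in 0. 3b->1: ok.
All examples now run through 4 states with every (state, symbol) defined. Accept strings end in {1,3}, Reject strings end in {0,2}; accept={1,3}.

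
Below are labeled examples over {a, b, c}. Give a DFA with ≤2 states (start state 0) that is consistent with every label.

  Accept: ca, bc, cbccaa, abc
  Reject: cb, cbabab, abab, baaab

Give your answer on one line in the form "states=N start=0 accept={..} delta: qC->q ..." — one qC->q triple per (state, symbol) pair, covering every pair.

states=2 start=0 accept={1} delta: 0a->0 0b->0 0c->1 1a->1 1b->0 1c->1

Fold the examples into a partial DFA from state 0: repeatedly fix the first undefined (state, symbol) met by the shortest-then-alphabetical prefix, trying targets in increasing order and rejecting any under which an Accept and a Reject string meet in one state with the same remainder; add a state when all current targets are rejected. Accepting states are where Accept strings end.
a: 0a undefined. 0a->0: ok.
b: 0b undefined. 0b->0: ok.
c: 0c undefined. 0c->0: no, ca/cb meet in 0. Open state 1: 0c->1.
ca: 1a undefined. 1a->0: no, ca/abab meet in 0. 1a->1: ok.
cb: 1b undefined. 1b->0: ok.
cbcc: 1c undefined. 1c->0: no, cbccaa/cb meet in 0. 1c->1: ok.
All examples now run through 2 states with every (state, symbol) defined. Accept strings end in {1}, Reject strings end in {0}; accept={1}.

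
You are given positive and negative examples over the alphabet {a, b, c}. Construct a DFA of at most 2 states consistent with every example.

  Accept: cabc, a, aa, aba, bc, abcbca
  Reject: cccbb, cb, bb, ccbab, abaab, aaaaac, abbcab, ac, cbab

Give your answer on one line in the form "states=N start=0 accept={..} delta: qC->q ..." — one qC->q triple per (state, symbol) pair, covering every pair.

State merging on the prefix tree: take the shortest (then alphabetical) example prefix whose next move is undefined and point that move at state 0, else 1, else 2, ...; a target is out if some Accept/Reject pair would then sit in one state with the same input left (inseparable). If every existing state is out, open a new one.
a: 0a undefined. 0a->0: ok.
b: 0b undefined. 0b->0: no, a/bb meet in 0. Open state 1: 0b->1.
c: 0c undefined. 0c->0: no, a/aaaaac meet in 0. 0c->1: ok.
bb: 1b undefined. 1b->0: no, a/cb meet in 0. 1b->1: ok.
bc: 1c undefined. 1c->0: ok.
ca: 1a undefined. 1a->0: ok.
All examples now run through 2 states with every (state, symbol) defined. Accept strings end in {0}, Reject strings end in {1}; accept={0}.

states=2 start=0 accept={0} delta: 0a->0 0b->1 0c->1 1a->0 1b->1 1c->0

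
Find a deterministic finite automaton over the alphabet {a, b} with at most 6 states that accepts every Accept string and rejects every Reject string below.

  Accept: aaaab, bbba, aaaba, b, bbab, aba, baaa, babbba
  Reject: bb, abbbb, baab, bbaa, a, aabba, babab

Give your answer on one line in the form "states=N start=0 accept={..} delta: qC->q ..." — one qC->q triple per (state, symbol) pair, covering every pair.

states=3 start=0 accept={1,2} delta: 0a->0 0b->1 1a->2 1b->0 2a->1 2b->2

Grow the machine one transition at a time. Run the examples from 0; the earliest place one falls off (shortest prefix, ties alphabetical) gets sent to the lowest-numbered state that keeps every Accept/Reject pair distinguishable — a pair clashes when both reach the same state with identical unread suffix — and to a fresh state only if none does.
a: 0a undefined. 0a->0: ok.
b: 0b undefined. 0b->0: no, aaaab/bb meet in 0. Open state 1: 0b->1.
ba: 1a undefined. 1a->0: no, aaaab/baab meet in 1. 1a->1: no, bbab/babab meet in 1 with "bab" left. Open state 2: 1a->2.
bb: 1b undefined. 1b->0: ok.
baa: 2a undefined. 2a->0: no, aaaab/baab meet in 1. 2a->1: ok.
bab: 2b undefined. 2b->0: no, aaaab/babab meet in 1. 2b->1: no, aaaab/babab meet in 1. 2b->2: ok.
All examples now run through 3 states with every (state, symbol) defined. Accept strings end in {1,2}, Reject strings end in {0}; accept={1,2}.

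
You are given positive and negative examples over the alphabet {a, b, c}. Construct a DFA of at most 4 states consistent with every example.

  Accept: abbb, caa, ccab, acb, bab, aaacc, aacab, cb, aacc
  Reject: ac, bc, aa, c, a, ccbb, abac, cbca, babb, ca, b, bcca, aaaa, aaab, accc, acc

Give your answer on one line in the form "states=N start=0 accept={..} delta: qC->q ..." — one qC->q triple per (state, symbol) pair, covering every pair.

Fold the examples into a partial DFA from state 0: repeatedly fix the first undefined (state, symbol) met by the shortest-then-alphabetical prefix, trying targets in increasing order and rejecting any under which an Accept and a Reject string meet in one state with the same remainder; add a state when all current targets are rejected. Accepting states are where Accept strings end.
a: 0a undefined. 0a->0: no, aaacc/acc meet in 0 with "cc" left. Open state 1: 0a->1.
b: 0b undefined. 0b->0: ok.
c: 0c undefined. 0c->0: no, caa/aa meet in 1 with "a" left. 0c->1: ok.
aa: 1a undefined. 1a->0: no, caa/bc meet in 1. 1a->1: no, caa/bc meet in 1. Open state 2: 1a->2.
ab: 1b undefined. 1b->0: no, abbb/babb meet in 0. 1b->1: no, abbb/bc meet in 1. 1b->2: no, bab/aa meet in 2. Open state 3: 1b->3.
ac: 1c undefined. 1c->0: no, acb/ac meet in 0. 1c->1: ok.
aaa: 2a undefined. 2a->0: no, caa/b meet in 0. 2a->1: no, caa/ac meet in 1. 2a->2: no, caa/aa meet in 2. 2a->3: ok.
aac: 2c undefined. 2c->0: no, aacc/ac meet in 1. 2c->1: no, aacc/ac meet in 1. 2c->2: no, aacab/ccbb meet in 3 with "b" left. 2c->3: ok.
aba: 3a undefined. 3a->0: no, aacab/b meet in 0. 3a->1: ok.
abb: 3b undefined. 3b->0: no, abbb/ccbb meet in 0. 3b->1: ok.
cbc: 3c undefined. 3c->0: no, aaacc/ac meet in 1. 3c->1: no, aaacc/ac meet in 1. 3c->2: no, abbb/cbca meet in 3. 3c->3: ok.
ccab: 2b undefined. 2b->0: no, ccab/b meet in 0. 2b->1: no, ccab/ac meet in 1. 2b->2: no, ccab/aa meet in 2. 2b->3: ok.
All examples now run through 4 states with every (state, symbol) defined. Accept strings end in {3}, Reject strings end in {0,1,2}; accept={3}.

states=4 start=0 accept={3} delta: 0a->1 0b->0 0c->1 1a->2 1b->3 1c->1 2a->3 2b->3 2c->3 3a->1 3b->1 3c->3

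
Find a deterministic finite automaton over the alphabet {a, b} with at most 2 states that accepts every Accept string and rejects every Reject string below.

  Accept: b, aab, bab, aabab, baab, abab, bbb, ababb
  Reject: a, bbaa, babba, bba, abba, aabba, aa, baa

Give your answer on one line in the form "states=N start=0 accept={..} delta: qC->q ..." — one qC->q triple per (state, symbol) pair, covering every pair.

State merging on the prefix tree: take the shortest (then alphabetical) example prefix whose next move is undefined and point that move at state 0, else 1, else 2, ...; a target is out if some Accept/Reject pair would then sit in one state with the same input left (inseparable). If every existing state is out, open a new one.
a: 0a undefined. 0a->0: ok.
b: 0b undefined. 0b->0: no, b/a meet in 0. Open state 1: 0b->1.
ba: 1a undefined. 1a->0: ok.
bb: 1b undefined. 1b->0: no, ababb/a meet in 0. 1b->1: ok.
All examples now run through 2 states with every (state, symbol) defined. Accept strings end in {1}, Reject strings end in {0}; accept={1}.

states=2 start=0 accept={1} delta: 0a->0 0b->1 1a->0 1b->1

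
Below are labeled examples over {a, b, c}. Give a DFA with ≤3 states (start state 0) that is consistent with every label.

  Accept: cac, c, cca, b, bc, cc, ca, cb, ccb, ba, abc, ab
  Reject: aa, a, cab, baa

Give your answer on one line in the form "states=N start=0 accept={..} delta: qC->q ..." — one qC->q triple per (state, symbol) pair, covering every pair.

states=3 start=0 accept={1,2} delta: 0a->0 0b->1 0c->1 1a->2 1b->1 1c->1 2a->0 2b->0 2c->1

Grow the machine one transition at a time. Run the examples from 0; the earliest place one falls off (shortest prefix, ties alphabetical) gets sent to the lowest-numbered state that keeps every Accept/Reject pair distinguishable — a pair clashes when both reach the same state with identical unread suffix — and to a fresh state only if none does.
a: 0a undefined. 0a->0: ok.
b: 0b undefined. 0b->0: no, b/aa meet in 0. Open state 1: 0b->1.
c: 0c undefined. 0c->0: no, cac/aa meet in 0. 0c->1: ok.
ba: 1a undefined. 1a->0: no, cac/cab meet in 1. 1a->1: no, c/baa meet in 1. Open state 2: 1a->2.
bc: 1c undefined. 1c->0: no, cca/aa meet in 0. 1c->1: ok.
cb: 1b undefined. 1b->0: no, cb/aa meet in 0. 1b->1: ok.
baa: 2a undefined. 2a->0: ok.
cab: 2b undefined. 2b->0: ok.
cac: 2c undefined. 2c->0: no, cac/aa meet in 0. 2c->1: ok.
All examples now run through 3 states with every (state, symbol) defined. Accept strings end in {1,2}, Reject strings end in {0}; accept={1,2}.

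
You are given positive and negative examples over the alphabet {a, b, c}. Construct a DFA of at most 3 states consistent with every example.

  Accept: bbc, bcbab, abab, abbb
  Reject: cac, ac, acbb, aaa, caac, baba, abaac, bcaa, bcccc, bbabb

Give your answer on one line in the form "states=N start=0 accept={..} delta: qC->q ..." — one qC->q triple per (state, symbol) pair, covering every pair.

Grow the machine one transition at a time. Run the examples from 0; the earliest place one falls off (shortest prefix, ties alphabetical) gets sent to the lowest-numbered state that keeps every Accept/Reject pair distinguishable — a pair clashes when both reach the same state with identical unread suffix — and to a fresh state only if none does.
a: 0a undefined. 0a->0: ok.
b: 0b undefined. 0b->0: no, bbc/ac meet in 0 with "c" left. Open state 1: 0b->1.
c: 0c undefined. 0c->0: ok.
ba: 1a undefined. 1a->0: ok.
bb: 1b undefined. 1b->0: no, bbc/cac meet in 0. 1b->1: no, abab/acbb meet in 1. Open state 2: 1b->2.
bc: 1c undefined. 1c->0: ok.
bba: 2a undefined. 2a->0: ok.
bbc: 2c undefined. 2c->0: no, bbc/cac meet in 0. 2c->1: ok.
abbb: 2b undefined. 2b->0: no, abbb/cac meet in 0. 2b->1: ok.
All examples now run through 3 states with every (state, symbol) defined. Accept strings end in {1}, Reject strings end in {0,2}; accept={1}.

states=3 start=0 accept={1} delta: 0a->0 0b->1 0c->0 1a->0 1b->2 1c->0 2a->0 2b->1 2c->1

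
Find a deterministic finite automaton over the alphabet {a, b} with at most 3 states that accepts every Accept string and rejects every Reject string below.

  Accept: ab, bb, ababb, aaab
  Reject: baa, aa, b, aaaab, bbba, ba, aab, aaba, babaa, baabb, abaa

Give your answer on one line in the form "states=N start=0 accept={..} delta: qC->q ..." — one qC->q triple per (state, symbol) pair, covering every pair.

states=3 start=0 accept={2} delta: 0a->1 0b->1 1a->0 1b->2 2a->0 2b->0

Fold the examples into a partial DFA from state 0: repeatedly fix the first undefined (state, symbol) met by the shortest-then-alphabetical prefix, trying targets in increasing order and rejecting any under which an Accept and a Reject string meet in one state with the same remainder; add a state when all current targets are rejected. Accepting states are where Accept strings end.
a: 0a undefined. 0a->0: no, ab/b meet in 0 with "b" left. Open state 1: 0a->1.
b: 0b undefined. 0b->0: no, bb/b meet in 0. 0b->1: ok.
aa: 1a undefined. 1a->0: ok.
ab: 1b undefined. 1b->0: no, ab/aa meet in 0. 1b->1: no, ab/baa meet in 1. Open state 2: 1b->2.
aba: 2a undefined. 2a->0: ok.
bbb: 2b undefined. 2b->0: ok.
All examples now run through 3 states with every (state, symbol) defined. Accept strings end in {2}, Reject strings end in {0,1}; accept={2}.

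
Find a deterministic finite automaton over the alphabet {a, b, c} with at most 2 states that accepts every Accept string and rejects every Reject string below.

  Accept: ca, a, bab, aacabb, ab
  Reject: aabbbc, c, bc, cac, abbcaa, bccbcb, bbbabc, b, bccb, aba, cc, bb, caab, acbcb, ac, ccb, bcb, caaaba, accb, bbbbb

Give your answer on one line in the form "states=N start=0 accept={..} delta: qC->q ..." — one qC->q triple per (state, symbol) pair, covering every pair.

states=2 start=0 accept={1} delta: 0a->1 0b->0 0c->0 1a->0 1b->1 1c->0

Fold the examples into a partial DFA from state 0: repeatedly fix the first undefined (state, symbol) met by the shortest-then-alphabetical prefix, trying targets in increasing order and rejecting any under which an Accept and a Reject string meet in one state with the same remainder; add a state when all current targets are rejected. Accepting states are where Accept strings end.
a: 0a undefined. 0a->0: no, ab/b meet in 0 with "b" left. Open state 1: 0a->1.
b: 0b undefined. 0b->0: ok.
c: 0c undefined. 0c->0: ok.
aa: 1a undefined. 1a->0: ok.
ab: 1b undefined. 1b->0: no, ca/aba meet in 1. 1b->1: ok.
ac: 1c undefined. 1c->0: ok.
All examples now run through 2 states with every (state, symbol) defined. Accept strings end in {1}, Reject strings end in {0}; accept={1}.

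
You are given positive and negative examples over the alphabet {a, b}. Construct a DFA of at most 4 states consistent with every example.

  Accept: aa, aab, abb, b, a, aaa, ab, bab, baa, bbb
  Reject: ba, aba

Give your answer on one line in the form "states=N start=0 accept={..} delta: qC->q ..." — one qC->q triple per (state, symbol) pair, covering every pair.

Fold the examples into a partial DFA from state 0: repeatedly fix the first undefined (state, symbol) met by the shortest-then-alphabetical prefix, trying targets in increasing order and rejecting any under which an Accept and a Reject string meet in one state with the same remainder; add a state when all current targets are rejected. Accepting states are where Accept strings end.
a: 0a undefined. 0a->0: ok.
b: 0b undefined. 0b->0: no, aa/ba meet in 0. Open state 1: 0b->1.
ba: 1a undefined. 1a->0: no, aa/ba meet in 0. 1a->1: no, aab/ba meet in 1. Open state 2: 1a->2.
bb: 1b undefined. 1b->0: ok.
baa: 2a undefined. 2a->0: ok.
bab: 2b undefined. 2b->0: ok.
All examples now run through 3 states with every (state, symbol) defined. Accept strings end in {0,1}, Reject strings end in {2}; accept={0,1}.

states=3 start=0 accept={0,1} delta: 0a->0 0b->1 1a->2 1b->0 2a->0 2b->0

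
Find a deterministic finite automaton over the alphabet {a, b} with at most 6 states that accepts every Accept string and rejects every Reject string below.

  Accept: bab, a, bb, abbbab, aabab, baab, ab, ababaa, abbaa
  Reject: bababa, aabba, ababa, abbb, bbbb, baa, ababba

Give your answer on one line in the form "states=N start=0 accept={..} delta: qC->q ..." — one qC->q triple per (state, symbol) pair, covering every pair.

Grow the machine one transition at a time. Run the examples from 0; the earliest place one falls off (shortest prefix, ties alphabetical) gets sent to the lowest-numbered state that keeps every Accept/Reject pair distinguishable — a pair clashes when both reach the same state with identical unread suffix — and to a fresh state only if none does.
a: 0a undefined. 0a->0: ok.
b: 0b undefined. 0b->0: no, bab/bababa meet in 0. Open state 1: 0b->1.
ba: 1a undefined. 1a->0: no, a/bababa meet in 0. 1a->1: no, ab/baa meet in 1. Open state 2: 1a->2.
bb: 1b undefined. 1b->0: no, a/aabba meet in 0. 1b->1: no, bb/abbb meet in 1. 1b->2: no, bab/abbb meet in 2 with "b" left. Open state 3: 1b->3.
baa: 2a undefined. 2a->0: no, a/baa meet in 0. 2a->1: no, ab/baa meet in 1. 2a->2: ok.
bab: 2b undefined. 2b->0: no, bab/ababa meet in 0. 2b->1: no, ababaa/bababa meet in 2. 2b->2: no, bab/bababa meet in 2. 2b->3: ok.
bbb: 3b undefined. 3b->0: no, a/abbb meet in 0. 3b->1: no, bab/bbbb meet in 3. 3b->2: no, bab/bbbb meet in 3. 3b->3: no, bab/abbb meet in 3. Open state 4: 3b->4.
abba: 3a undefined. 3a->0: no, a/aabba meet in 0. 3a->1: no, ab/bababa meet in 1. 3a->2: no, ababaa/bababa meet in 2. 3a->3: no, bab/aabba meet in 3. 3a->4: no, ababaa/ababba meet in 4 with "a" left. Open state 5: 3a->5.
bbbb: 4b undefined. 4b->0: no, a/bbbb meet in 0. 4b->1: no, ab/bbbb meet in 1. 4b->2: ok.
abbaa: 5a undefined. 5a->0: ok.
abbba: 4a undefined. 4a->0: no, a/ababba meet in 0. 4a->1: no, ab/ababba meet in 1. 4a->2: ok.
babab: 5b undefined. 5b->0: no, a/bababa meet in 0. 5b->1: ok.
All examples now run through 6 states with every (state, symbol) defined. Accept strings end in {0,1,3}, Reject strings end in {2,4,5}; accept={0,1,3}.

states=6 start=0 accept={0,1,3} delta: 0a->0 0b->1 1a->2 1b->3 2a->2 2b->3 3a->5 3b->4 4a->2 4b->2 5a->0 5b->1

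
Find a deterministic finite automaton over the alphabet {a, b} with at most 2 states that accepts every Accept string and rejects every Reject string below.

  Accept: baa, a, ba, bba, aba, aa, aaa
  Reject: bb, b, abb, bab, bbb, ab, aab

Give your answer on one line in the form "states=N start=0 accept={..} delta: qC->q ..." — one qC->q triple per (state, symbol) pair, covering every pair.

State merging on the prefix tree: take the shortest (then alphabetical) example prefix whose next move is undefined and point that move at state 0, else 1, else 2, ...; a target is out if some Accept/Reject pair would then sit in one state with the same input left (inseparable). If every existing state is out, open a new one.
a: 0a undefined. 0a->0: ok.
b: 0b undefined. 0b->0: no, baa/bb meet in 0. Open state 1: 0b->1.
ba: 1a undefined. 1a->0: ok.
bb: 1b undefined. 1b->0: no, baa/bb meet in 0. 1b->1: ok.
All examples now run through 2 states with every (state, symbol) defined. Accept strings end in {0}, Reject strings end in {1}; accept={0}.

states=2 start=0 accept={0} delta: 0a->0 0b->1 1a->0 1b->1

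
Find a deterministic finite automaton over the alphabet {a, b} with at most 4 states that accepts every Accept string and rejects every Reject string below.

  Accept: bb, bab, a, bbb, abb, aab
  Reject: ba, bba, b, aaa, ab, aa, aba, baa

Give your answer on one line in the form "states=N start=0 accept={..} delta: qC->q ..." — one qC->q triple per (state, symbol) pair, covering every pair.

states=4 start=0 accept={1,3} delta: 0a->1 0b->2 1a->2 1b->2 2a->2 2b->3 3a->0 3b->1

Grow the machine one transition at a time. Run the examples from 0; the earliest place one falls off (shortest prefix, ties alphabetical) gets sent to the lowest-numbered state that keeps every Accept/Reject pair distinguishable — a pair clashes when both reach the same state with identical unread suffix — and to a fresh state only if none does.
a: 0a undefined. 0a->0: no, a/aaa meet in 0. Open state 1: 0a->1.
b: 0b undefined. 0b->0: no, bb/b meet in 0. 0b->1: no, bb/ab meet in 1 with "b" left. Open state 2: 0b->2.
aa: 1a undefined. 1a->0: no, a/aaa meet in 1. 1a->1: no, a/aaa meet in 1. 1a->2: ok.
ab: 1b undefined. 1b->0: no, a/aba meet in 1. 1b->1: no, a/ab meet in 1. 1b->2: ok.
ba: 2a undefined. 2a->0: no, bab/b meet in 2. 2a->1: no, bab/b meet in 2. 2a->2: ok.
bb: 2b undefined. 2b->0: no, a/bba meet in 1. 2b->1: no, bbb/ba meet in 2. 2b->2: no, bb/ba meet in 2. Open state 3: 2b->3.
bba: 3a undefined. 3a->0: ok.
bbb: 3b undefined. 3b->0: no, bbb/bba meet in 0. 3b->1: ok.
All examples now run through 4 states with every (state, symbol) defined. Accept strings end in {1,3}, Reject strings end in {0,2}; accept={1,3}.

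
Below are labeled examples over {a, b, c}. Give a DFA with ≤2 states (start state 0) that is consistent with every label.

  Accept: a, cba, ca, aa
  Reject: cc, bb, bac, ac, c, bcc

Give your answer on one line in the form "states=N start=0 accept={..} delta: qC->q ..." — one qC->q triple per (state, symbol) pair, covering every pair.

states=2 start=0 accept={0} delta: 0a->0 0b->1 0c->1 1a->0 1b->1 1c->1

Grow the machine one transition at a time. Run the examples from 0; the earliest place one falls off (shortest prefix, ties alphabetical) gets sent to the lowest-numbered state that keeps every Accept/Reject pair distinguishable — a pair clashes when both reach the same state with identical unread suffix — and to a fresh state only if none does.
a: 0a undefined. 0a->0: ok.
b: 0b undefined. 0b->0: no, a/bb meet in 0. Open state 1: 0b->1.
c: 0c undefined. 0c->0: no, a/cc meet in 0. 0c->1: ok.
ba: 1a undefined. 1a->0: ok.
bb: 1b undefined. 1b->0: no, a/bb meet in 0. 1b->1: ok.
bc: 1c undefined. 1c->0: no, a/cc meet in 0. 1c->1: ok.
All examples now run through 2 states with every (state, symbol) defined. Accept strings end in {0}, Reject strings end in {1}; accept={0}.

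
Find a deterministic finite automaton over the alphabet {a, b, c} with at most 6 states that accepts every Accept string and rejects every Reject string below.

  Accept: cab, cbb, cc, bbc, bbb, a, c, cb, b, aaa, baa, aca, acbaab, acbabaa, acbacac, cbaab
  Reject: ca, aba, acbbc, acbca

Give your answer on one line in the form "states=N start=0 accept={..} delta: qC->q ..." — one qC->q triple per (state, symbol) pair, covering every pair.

states=5 start=0 accept={0,1,2,4} delta: 0a->1 0b->0 0c->2 1a->0 1b->2 1c->1 2a->3 2b->4 2c->2 3a->0 3b->0 3c->0 4a->0 4b->0 4c->3

Fold the examples into a partial DFA from state 0: repeatedly fix the first undefined (state, symbol) met by the shortest-then-alphabetical prefix, trying targets in increasing order and rejecting any under which an Accept and a Reject string meet in one state with the same remainder; add a state when all current targets are rejected. Accepting states are where Accept strings end.
a: 0a undefined. 0a->0: no, aca/ca meet in 0 with "ca" left. Open state 1: 0a->1.
b: 0b undefined. 0b->0: ok.
c: 0c undefined. 0c->0: no, a/ca meet in 1. 0c->1: no, baa/ca meet in 1 with "a" left. Open state 2: 0c->2.
aa: 1a undefined. 1a->0: ok.
ab: 1b undefined. 1b->0: no, a/aba meet in 1. 1b->1: no, bbb/aba meet in 0. 1b->2: ok.
ac: 1c undefined. 1c->0: no, bbc/acbbc meet in 2. 1c->1: ok.
ca: 2a undefined. 2a->0: no, cab/ca meet in 0. 2a->1: no, a/ca meet in 1. 2a->2: no, bbc/ca meet in 2. Open state 3: 2a->3.
cb: 2b undefined. 2b->0: no, bbc/acbbc meet in 2. 2b->1: no, a/acbbc meet in 1. 2b->2: no, cc/acbbc meet in 2 with "c" left. 2b->3: no, cb/ca meet in 3. Open state 4: 2b->4.
cc: 2c undefined. 2c->0: no, a/acbca meet in 1. 2c->1: no, bbb/acbca meet in 0. 2c->2: ok.
cab: 3b undefined. 3b->0: ok.
cba: 4a undefined. 4a->0: ok.
cbb: 4b undefined. 4b->0: ok.
acbaa: 3a undefined. 3a->0: ok.
acbac: 3c undefined. 3c->0: ok.
acbbc: 4c undefined. 4c->0: no, cab/acbbc meet in 0. 4c->1: no, a/acbbc meet in 1. 4c->2: no, cc/acbbc meet in 2. 4c->3: ok.
All examples now run through 5 states with every (state, symbol) defined. Accept strings end in {0,1,2,4}, Reject strings end in {3}; accept={0,1,2,4}.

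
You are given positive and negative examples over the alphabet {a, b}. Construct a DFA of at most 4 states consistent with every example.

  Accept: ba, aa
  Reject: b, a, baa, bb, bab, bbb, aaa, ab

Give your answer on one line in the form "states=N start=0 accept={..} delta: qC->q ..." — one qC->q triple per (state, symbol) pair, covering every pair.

Fold the examples into a partial DFA from state 0: repeatedly fix the first undefined (state, symbol) met by the shortest-then-alphabetical prefix, trying targets in increasing order and rejecting any under which an Accept and a Reject string meet in one state with the same remainder; add a state when all current targets are rejected. Accepting states are where Accept strings end.
a: 0a undefined. 0a->0: no, aa/a meet in 0. Open state 1: 0a->1.
b: 0b undefined. 0b->0: no, ba/a meet in 1. 0b->1: ok.
aa: 1a undefined. 1a->0: ok.
ab: 1b undefined. 1b->0: no, ba/bb meet in 0. 1b->1: ok.
All examples now run through 2 states with every (state, symbol) defined. Accept strings end in {0}, Reject strings end in {1}; accept={0}.

states=2 start=0 accept={0} delta: 0a->1 0b->1 1a->0 1b->1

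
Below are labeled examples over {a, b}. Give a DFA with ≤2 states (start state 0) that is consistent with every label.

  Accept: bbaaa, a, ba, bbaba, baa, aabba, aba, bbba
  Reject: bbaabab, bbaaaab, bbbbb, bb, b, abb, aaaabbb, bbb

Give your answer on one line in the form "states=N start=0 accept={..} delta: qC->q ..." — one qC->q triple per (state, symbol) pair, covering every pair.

Grow the machine one transition at a time. Run the examples from 0; the earliest place one falls off (shortest prefix, ties alphabetical) gets sent to the lowest-numbered state that keeps every Accept/Reject pair distinguishable — a pair clashes when both reach the same state with identical unread suffix — and to a fresh state only if none does.
a: 0a undefined. 0a->0: ok.
b: 0b undefined. 0b->0: no, bbaaa/bbaabab meet in 0. Open state 1: 0b->1.
ba: 1a undefined. 1a->0: ok.
bb: 1b undefined. 1b->0: no, bbaaa/bb meet in 0. 1b->1: ok.
All examples now run through 2 states with every (state, symbol) defined. Accept strings end in {0}, Reject strings end in {1}; accept={0}.

states=2 start=0 accept={0} delta: 0a->0 0b->1 1a->0 1b->1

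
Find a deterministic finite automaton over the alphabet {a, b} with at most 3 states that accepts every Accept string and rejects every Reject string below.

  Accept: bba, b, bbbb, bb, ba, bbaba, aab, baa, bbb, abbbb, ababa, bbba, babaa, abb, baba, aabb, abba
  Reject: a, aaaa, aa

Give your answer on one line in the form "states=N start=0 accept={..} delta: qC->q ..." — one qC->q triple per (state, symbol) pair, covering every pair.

Fold the examples into a partial DFA from state 0: repeatedly fix the first undefined (state, symbol) met by the shortest-then-alphabetical prefix, trying targets in increasing order and rejecting any under which an Accept and a Reject string meet in one state with the same remainder; add a state when all current targets are rejected. Accepting states are where Accept strings end.
a: 0a undefined. 0a->0: ok.
b: 0b undefined. 0b->0: no, bba/a meet in 0. Open state 1: 0b->1.
ba: 1a undefined. 1a->0: no, ba/a meet in 0. 1a->1: ok.
bb: 1b undefined. 1b->0: no, bba/a meet in 0. 1b->1: ok.
All examples now run through 2 states with every (state, symbol) defined. Accept strings end in {1}, Reject strings end in {0}; accept={1}.

states=2 start=0 accept={1} delta: 0a->0 0b->1 1a->1 1b->1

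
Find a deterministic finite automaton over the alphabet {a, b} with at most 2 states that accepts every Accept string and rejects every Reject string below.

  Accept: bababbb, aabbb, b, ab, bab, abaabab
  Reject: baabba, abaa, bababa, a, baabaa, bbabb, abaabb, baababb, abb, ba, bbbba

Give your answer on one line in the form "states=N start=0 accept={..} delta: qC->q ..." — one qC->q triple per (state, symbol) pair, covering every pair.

states=2 start=0 accept={1} delta: 0a->0 0b->1 1a->0 1b->0

Fold the examples into a partial DFA from state 0: repeatedly fix the first undefined (state, symbol) met by the shortest-then-alphabetical prefix, trying targets in increasing order and rejecting any under which an Accept and a Reject string meet in one state with the same remainder; add a state when all current targets are rejected. Accepting states are where Accept strings end.
a: 0a undefined. 0a->0: ok.
b: 0b undefined. 0b->0: no, bababbb/baabba meet in 0. Open state 1: 0b->1.
ba: 1a undefined. 1a->0: ok.
bb: 1b undefined. 1b->0: ok.
All examples now run through 2 states with every (state, symbol) defined. Accept strings end in {1}, Reject strings end in {0}; accept={1}.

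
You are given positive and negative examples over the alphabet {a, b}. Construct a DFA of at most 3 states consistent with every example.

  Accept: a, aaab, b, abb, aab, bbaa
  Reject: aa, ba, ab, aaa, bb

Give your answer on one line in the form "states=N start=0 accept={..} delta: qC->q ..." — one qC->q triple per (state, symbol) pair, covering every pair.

State merging on the prefix tree: take the shortest (then alphabetical) example prefix whose next move is undefined and point that move at state 0, else 1, else 2, ...; a target is out if some Accept/Reject pair would then sit in one state with the same input left (inseparable). If every existing state is out, open a new one.
a: 0a undefined. 0a->0: no, a/aa meet in 0. Open state 1: 0a->1.
b: 0b undefined. 0b->0: no, a/ba meet in 1. 0b->1: ok.
aa: 1a undefined. 1a->0: no, a/aaa meet in 1. 1a->1: no, a/aa meet in 1. Open state 2: 1a->2.
ab: 1b undefined. 1b->0: no, bbaa/aa meet in 2. 1b->1: no, a/ab meet in 1. 1b->2: ok.
aaa: 2a undefined. 2a->0: ok.
aab: 2b undefined. 2b->0: no, abb/aaa meet in 0. 2b->1: ok.
All examples now run through 3 states with every (state, symbol) defined. Accept strings end in {1}, Reject strings end in {0,2}; accept={1}.

states=3 start=0 accept={1} delta: 0a->1 0b->1 1a->2 1b->2 2a->0 2b->1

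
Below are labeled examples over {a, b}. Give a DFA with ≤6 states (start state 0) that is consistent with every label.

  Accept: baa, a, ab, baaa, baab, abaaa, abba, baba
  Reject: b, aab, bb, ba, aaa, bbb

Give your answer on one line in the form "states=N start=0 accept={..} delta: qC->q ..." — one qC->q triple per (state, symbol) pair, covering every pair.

Fold the examples into a partial DFA from state 0: repeatedly fix the first undefined (state, symbol) met by the shortest-then-alphabetical prefix, trying targets in increasing order and rejecting any under which an Accept and a Reject string meet in one state with the same remainder; add a state when all current targets are rejected. Accepting states are where Accept strings end.
a: 0a undefined. 0a->0: no, a/aaa meet in 0. Open state 1: 0a->1.
b: 0b undefined. 0b->0: no, a/ba meet in 1. 0b->1: no, baa/aaa meet in 1 with "aa" left. Open state 2: 0b->2.
aa: 1a undefined. 1a->0: no, a/aaa meet in 1. 1a->1: no, a/aaa meet in 1. 1a->2: ok.
ab: 1b undefined. 1b->0: no, abaaa/ba meet in 2 with "a" left. 1b->1: no, abba/b meet in 2. 1b->2: no, ab/b meet in 2. Open state 3: 1b->3.
ba: 2a undefined. 2a->0: no, baaa/b meet in 2. 2a->1: no, baa/b meet in 2. 2a->2: no, baa/b meet in 2. 2a->3: no, ab/ba meet in 3. Open state 4: 2a->4.
bb: 2b undefined. 2b->0: ok.
aba: 3a undefined. 3a->0: no, abaaa/b meet in 2. 3a->1: no, abaaa/ba meet in 4. 3a->2: ok.
abb: 3b undefined. 3b->0: ok.
baa: 4a undefined. 4a->0: no, baa/aab meet in 0. 4a->1: no, baaa/b meet in 2. 4a->2: no, baa/b meet in 2. 4a->3: no, baaa/b meet in 2. 4a->4: no, baa/ba meet in 4. Open state 5: 4a->5.
bab: 4b undefined. 4b->0: ok.
baaa: 5a undefined. 5a->0: no, baaa/aab meet in 0. 5a->1: ok.
baab: 5b undefined. 5b->0: no, baab/aab meet in 0. 5b->1: ok.
All examples now run through 6 states with every (state, symbol) defined. Accept strings end in {1,3,5}, Reject strings end in {0,2,4}; accept={1,3,5}.

states=6 start=0 accept={1,3,5} delta: 0a->1 0b->2 1a->2 1b->3 2a->4 2b->0 3a->2 3b->0 4a->5 4b->0 5a->1 5b->1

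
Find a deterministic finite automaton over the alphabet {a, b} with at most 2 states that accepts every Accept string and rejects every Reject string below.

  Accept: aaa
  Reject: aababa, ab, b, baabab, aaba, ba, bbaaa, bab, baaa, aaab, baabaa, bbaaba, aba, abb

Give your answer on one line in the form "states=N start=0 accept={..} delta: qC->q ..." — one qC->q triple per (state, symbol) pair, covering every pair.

states=2 start=0 accept={0} delta: 0a->0 0b->1 1a->1 1b->1

State merging on the prefix tree: take the shortest (then alphabetical) example prefix whose next move is undefined and point that move at state 0, else 1, else 2, ...; a target is out if some Accept/Reject pair would then sit in one state with the same input left (inseparable). If every existing state is out, open a new one.
a: 0a undefined. 0a->0: ok.
b: 0b undefined. 0b->0: no, aaa/aababa meet in 0. Open state 1: 0b->1.
ba: 1a undefined. 1a->0: no, aaa/aababa meet in 0. 1a->1: ok.
bb: 1b undefined. 1b->0: no, aaa/aababa meet in 0. 1b->1: ok.
All examples now run through 2 states with every (state, symbol) defined. Accept strings end in {0}, Reject strings end in {1}; accept={0}.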